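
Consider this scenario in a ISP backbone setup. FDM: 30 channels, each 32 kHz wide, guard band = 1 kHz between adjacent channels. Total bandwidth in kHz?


Given: 30 channels, 32 kHz each, guard = 1 kHz
Channel bandwidth = 30 * 32 = 960 kHz
Guard bands = 29 gaps * 1 kHz = 29 kHz
Total = 960 + 29 = 989 kHz

989


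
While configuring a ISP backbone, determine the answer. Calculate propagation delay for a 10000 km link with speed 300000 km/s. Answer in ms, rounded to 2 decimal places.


Given: distance = 10000 km, speed = 300000 km/s
Delay = distance / speed = 10000 / 300000 seconds
Delay in ms = 10000 * 1000 / 300000
Delay = 33.3333 ms
Rounded to 2 dp = 33.33 ms

33.33


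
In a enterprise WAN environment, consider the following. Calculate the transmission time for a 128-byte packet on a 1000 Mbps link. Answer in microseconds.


Given: packet = 128 bytes, bandwidth = 1000 Mbps
Packet in bits = 128 * 8 = 1024 bits
Bandwidth = 1000 * 10^6 = 1000000000 bps
Time = 1024 / 1000000000 seconds
Time in us = 1024 * 10^6 / 1000000000 = 1.024

1.024


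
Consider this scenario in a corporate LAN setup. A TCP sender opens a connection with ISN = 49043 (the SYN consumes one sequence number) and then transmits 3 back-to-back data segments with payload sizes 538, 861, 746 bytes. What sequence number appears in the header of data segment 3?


The SYN occupies sequence number ISN = 49043, so the first data byte is ISN + 1 = 49044.
SEQ of data segment i = (ISN + 1) + sum of payload sizes of segments 1..i-1.
Segment 1: SEQ = 49044, payload = 538 bytes
Segment 2: SEQ = 49582, payload = 861 bytes
Segment 3: SEQ = 50443, payload = 746 bytes
SEQ of segment 3 = 49044 + 538 + 861 = 50443

50443


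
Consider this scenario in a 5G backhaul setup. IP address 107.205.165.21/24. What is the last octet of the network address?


Given: IP = 107.205.165.21, prefix = /24
Subnet mask = 255.255.255.0
Last octet of IP: 21
Last octet of mask: 0
Network last octet = 21 AND 0 = 0

0


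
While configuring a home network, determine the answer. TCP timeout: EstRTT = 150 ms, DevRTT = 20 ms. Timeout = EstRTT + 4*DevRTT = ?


Given: EstRTT = 150 ms, DevRTT = 20 ms
Timeout = EstRTT + 4 * DevRTT
4 * DevRTT = 4 * 20 = 80
Timeout = 150 + 80 = 230 ms

230


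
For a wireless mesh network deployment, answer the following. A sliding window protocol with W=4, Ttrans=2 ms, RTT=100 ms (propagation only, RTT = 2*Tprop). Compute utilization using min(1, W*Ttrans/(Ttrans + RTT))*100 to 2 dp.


Given: W = 4, Ttrans = 2 ms, RTT = 100 ms (= 2 * Tprop, Tprop = 50 ms)
Cycle time = Ttrans + RTT = 2 + 100 = 102 ms (first packet sent until its ACK returns)
W * Ttrans = 4 * 2 = 8 ms of sending per cycle
W * Ttrans / (Ttrans + RTT) = 8 / 102 = 0.078431
U = min(1, 0.078431) = 0.078431
U% = 7.84%

7.84


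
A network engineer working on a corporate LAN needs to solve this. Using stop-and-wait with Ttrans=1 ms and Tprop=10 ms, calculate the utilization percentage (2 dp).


Given: Ttrans = 1 ms, Tprop = 10 ms
RTT = 2 * Tprop = 2 * 10 = 20 ms
U = Ttrans / (Ttrans + RTT)
U = 1 / (1 + 20)
U = 1 / 21 = 0.047619
U% = 4.76%

4.76


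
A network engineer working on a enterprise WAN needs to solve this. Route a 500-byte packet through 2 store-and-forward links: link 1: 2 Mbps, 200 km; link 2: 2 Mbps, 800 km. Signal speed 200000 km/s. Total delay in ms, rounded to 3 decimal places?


Packet = 500 bytes = 4000 bits. Store-and-forward: sum (t_trans + t_prop) per link.
Link 1: t_trans = 4000/(2*10^6) s = 2.0000 ms; t_prop = 200/200000 s = 1.0000 ms; subtotal = 3.0000 ms
Link 2: t_trans = 4000/(2*10^6) s = 2.0000 ms; t_prop = 800/200000 s = 4.0000 ms; subtotal = 6.0000 ms
End-to-end = 3.0000 + 6.0000 = 9.0000 ms -> 9.000 ms (3 dp)

9.000


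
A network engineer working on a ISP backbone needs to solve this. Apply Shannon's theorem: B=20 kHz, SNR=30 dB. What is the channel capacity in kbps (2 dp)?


Given: B = 20 kHz, SNR = 30 dB
SNR linear = 10^(30/10) = 1000
1 + SNR = 1001
log2(1001) = 9.9672262588
C = 20 * 1000 * 9.9672262588 = 199344.5252 bps
C = 199.344525 kbps -> 199.34 kbps (2 dp)

199.34


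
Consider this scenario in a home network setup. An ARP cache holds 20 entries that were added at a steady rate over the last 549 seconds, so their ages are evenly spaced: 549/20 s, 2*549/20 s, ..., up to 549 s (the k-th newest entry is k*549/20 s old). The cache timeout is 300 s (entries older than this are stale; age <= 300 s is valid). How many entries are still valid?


Ages are k * 549/20 s for k = 1..20 (spacing = 27.4500 s).
Entry k is valid iff k * 549/20 <= 300 iff k <= 20 * 300 / 549 = 10.9290
n_valid = floor(10.9290) = 10
(n_stale = 20 - 10 = 10)

10


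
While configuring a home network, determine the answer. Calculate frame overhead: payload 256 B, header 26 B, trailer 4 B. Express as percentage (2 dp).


Given: payload = 256 B, header = 26 B, trailer = 4 B
Overhead bytes = header + trailer = 26 + 4 = 30
Total frame = payload + overhead = 256 + 30 = 286
Overhead % = 30 / 286 * 100 = 10.4895% -> 10.49% (2 dp)

10.49


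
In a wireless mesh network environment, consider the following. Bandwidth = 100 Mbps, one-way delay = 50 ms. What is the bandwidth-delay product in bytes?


Given: bandwidth = 100 Mbps, delay = 50 ms
BDP in bits = 100 * 10^6 * 50 / 1000
BDP in bits = 5000000
BDP in bytes = 5000000 / 8 = 625000

625000


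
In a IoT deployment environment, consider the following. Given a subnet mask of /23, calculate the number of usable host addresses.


Given: subnet mask /23
Host bits = 32 - 23 = 9
Total addresses = 2^9 = 512
Usable hosts = 512 - 2 (network + broadcast) = 510

510


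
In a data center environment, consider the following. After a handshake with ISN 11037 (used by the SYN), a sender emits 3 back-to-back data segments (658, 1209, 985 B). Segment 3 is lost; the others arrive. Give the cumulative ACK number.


SYN uses sequence number 11037; first data byte = ISN + 1 = 11038.
Segment 1: SEQ = 11038, len = 658 B, covers [11038, 11695]
Segment 2: SEQ = 11696, len = 1209 B, covers [11696, 12904]
Segment 3: SEQ = 12905, len = 985 B, covers [12905, 13889] [LOST]
In-order data received: bytes [11038, 12904] (segments 1..2).
Segment 3 missing -> gap begins at byte 12905.
Cumulative ACK = next expected in-order byte = 11038 + 658 + 1209 = 12905

12905


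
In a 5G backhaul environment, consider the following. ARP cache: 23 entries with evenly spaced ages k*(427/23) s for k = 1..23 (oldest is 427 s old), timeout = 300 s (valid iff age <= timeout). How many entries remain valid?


Ages are k * 427/23 s for k = 1..23 (spacing = 18.5652 s).
Entry k is valid iff k * 427/23 <= 300 iff k <= 23 * 300 / 427 = 16.1593
n_valid = floor(16.1593) = 16
(n_stale = 23 - 16 = 7)

16


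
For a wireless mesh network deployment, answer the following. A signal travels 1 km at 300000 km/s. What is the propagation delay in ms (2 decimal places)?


Given: distance = 1 km, speed = 300000 km/s
Delay = distance / speed = 1 / 300000 seconds
Delay in ms = 1 * 1000 / 300000
Delay = 0.0033 ms
Rounded to 2 dp = 0.00 ms

0.00


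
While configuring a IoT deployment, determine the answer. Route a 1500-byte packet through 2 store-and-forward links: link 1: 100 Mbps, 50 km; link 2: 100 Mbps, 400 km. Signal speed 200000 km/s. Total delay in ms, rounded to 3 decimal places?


Packet = 1500 bytes = 12000 bits. Store-and-forward: sum (t_trans + t_prop) per link.
Link 1: t_trans = 12000/(100*10^6) s = 0.1200 ms; t_prop = 50/200000 s = 0.2500 ms; subtotal = 0.3700 ms
Link 2: t_trans = 12000/(100*10^6) s = 0.1200 ms; t_prop = 400/200000 s = 2.0000 ms; subtotal = 2.1200 ms
End-to-end = 0.3700 + 2.1200 = 2.4900 ms -> 2.490 ms (3 dp)

2.490


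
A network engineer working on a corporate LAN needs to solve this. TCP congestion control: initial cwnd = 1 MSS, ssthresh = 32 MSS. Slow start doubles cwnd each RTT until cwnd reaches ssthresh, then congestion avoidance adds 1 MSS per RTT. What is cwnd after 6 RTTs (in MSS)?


RTT 0: cwnd = 1 MSS (initial)
RTT 1: cwnd = 2 MSS (slow start, doubled)
RTT 2: cwnd = 4 MSS (slow start, doubled)
RTT 3: cwnd = 8 MSS (slow start, doubled)
RTT 4: cwnd = 16 MSS (slow start, doubled)
RTT 5: cwnd = 32 MSS (slow start, doubled)
RTT 6: cwnd = 33 MSS (congestion avoidance, +1)

33


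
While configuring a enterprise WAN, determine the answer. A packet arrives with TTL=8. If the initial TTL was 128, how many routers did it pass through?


Given: initial TTL = 128, received TTL = 8
Hops = initial TTL - received TTL
Hops = 128 - 8 = 120

120


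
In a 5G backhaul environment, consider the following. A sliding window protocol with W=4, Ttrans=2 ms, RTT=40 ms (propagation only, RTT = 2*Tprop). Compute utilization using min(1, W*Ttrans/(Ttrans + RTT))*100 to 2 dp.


Given: W = 4, Ttrans = 2 ms, RTT = 40 ms (= 2 * Tprop, Tprop = 20 ms)
Cycle time = Ttrans + RTT = 2 + 40 = 42 ms (first packet sent until its ACK returns)
W * Ttrans = 4 * 2 = 8 ms of sending per cycle
W * Ttrans / (Ttrans + RTT) = 8 / 42 = 0.190476
U = min(1, 0.190476) = 0.190476
U% = 19.05%

19.05


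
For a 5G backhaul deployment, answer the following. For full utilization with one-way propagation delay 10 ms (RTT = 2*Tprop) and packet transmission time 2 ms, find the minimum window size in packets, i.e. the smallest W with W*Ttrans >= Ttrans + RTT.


Given: Ttrans = 2 ms, RTT = 20 ms (= 2 * Tprop, Tprop = 10 ms)
Time until first ACK returns = Ttrans + RTT = 2 + 20 = 22 ms
Need W * Ttrans >= Ttrans + RTT  ->  W >= (Ttrans + RTT) / Ttrans
(Ttrans + RTT) / Ttrans = 22 / 2 = 11
W_min = ceil(11) = 11

11


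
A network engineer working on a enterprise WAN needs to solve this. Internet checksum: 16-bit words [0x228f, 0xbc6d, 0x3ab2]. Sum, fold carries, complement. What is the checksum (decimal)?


Given words: [0x228f, 0xbc6d, 0x3ab2]
Step 1: Sum all words
Raw sum = 8847 + 48237 + 15026 = 72110
Step 2: Fold carry: (6574 + 1) = 6575
One's complement = ~6575 & 0xFFFF = 58960

58960


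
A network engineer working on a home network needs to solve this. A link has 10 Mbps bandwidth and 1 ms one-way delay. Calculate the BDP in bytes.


Given: bandwidth = 10 Mbps, delay = 1 ms
BDP in bits = 10 * 10^6 * 1 / 1000
BDP in bits = 10000
BDP in bytes = 10000 / 8 = 1250

1250


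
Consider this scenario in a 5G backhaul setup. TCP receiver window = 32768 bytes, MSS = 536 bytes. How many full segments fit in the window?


Given: RWND = 32768 bytes, MSS = 536 bytes
Full segments = floor(RWND / MSS)
Full segments = floor(32768 / 536)
Full segments = floor(61.1343) = 61

61


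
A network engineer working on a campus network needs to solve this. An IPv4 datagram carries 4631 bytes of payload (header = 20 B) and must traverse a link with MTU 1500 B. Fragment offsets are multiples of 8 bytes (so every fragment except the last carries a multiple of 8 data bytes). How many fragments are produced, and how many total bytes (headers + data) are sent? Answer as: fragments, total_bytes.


Max data per non-final fragment = floor((MTU - header)/8)*8 = floor((1500 - 20)/8)*8 = floor(1480/8)*8 = 1480 B
Final fragment needs no 8-byte alignment: it can carry up to MTU - header = 1480 B
Non-final fragments needed = ceil((payload - 1480) / 1480) = ceil(3151/1480) = ceil(2.1291) = 3
Number of fragments = 3 + 1 = 4
Fragment sizes (data): 3 * 1480 B + 191 B (last, 191 <= 1480 OK)
Total bytes sent = payload + n_frags * header = 4631 + 4*20 = 4631 + 80 = 4711 B

4, 4711


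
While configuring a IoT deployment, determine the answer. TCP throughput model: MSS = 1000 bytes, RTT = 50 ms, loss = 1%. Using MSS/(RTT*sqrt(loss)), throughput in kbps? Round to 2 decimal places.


Given: MSS = 1000 bytes, RTT = 50 ms, loss = 1%
RTT in seconds = 50 / 1000 = 0.05
Loss rate = 1% = 0.01
sqrt(loss) = sqrt(0.01) = 0.1
Throughput (bytes/s) = 1000 / (0.05 * 0.1) = 200000.0000
Throughput (kbps) = 200000.0000 * 8 / 1000 = 1600.000000 -> 1600.00 kbps (2 dp)

1600.00


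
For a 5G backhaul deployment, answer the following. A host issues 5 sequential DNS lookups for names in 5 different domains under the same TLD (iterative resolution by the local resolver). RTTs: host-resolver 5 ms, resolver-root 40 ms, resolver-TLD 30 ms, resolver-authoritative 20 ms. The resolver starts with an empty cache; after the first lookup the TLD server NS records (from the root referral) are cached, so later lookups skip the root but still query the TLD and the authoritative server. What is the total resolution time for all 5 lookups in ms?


Lookup 1 (cold cache): local + root + TLD + auth = 5 + 40 + 30 + 20 = 95 ms
Lookups 2..5 (TLD NS cached -> skip root; new domain -> still ask TLD and auth): local + TLD + auth = 5 + 30 + 20 = 55 ms each
Remaining 4 lookups: 4 * 55 = 220 ms
Total = 95 + 220 = 315 ms

315


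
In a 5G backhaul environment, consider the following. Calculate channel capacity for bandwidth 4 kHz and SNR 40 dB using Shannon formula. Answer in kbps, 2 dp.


Given: B = 4 kHz, SNR = 40 dB
SNR linear = 10^(40/10) = 10000
1 + SNR = 10001
log2(10001) = 13.2878566418
C = 4 * 1000 * 13.2878566418 = 53151.4266 bps
C = 53.151427 kbps -> 53.15 kbps (2 dp)

53.15


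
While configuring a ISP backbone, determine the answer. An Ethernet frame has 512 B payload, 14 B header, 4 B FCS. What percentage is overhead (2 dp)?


Given: payload = 512 B, header = 14 B, trailer = 4 B
Overhead bytes = header + trailer = 14 + 4 = 18
Total frame = payload + overhead = 512 + 18 = 530
Overhead % = 18 / 530 * 100 = 3.3962% -> 3.40% (2 dp)

3.40


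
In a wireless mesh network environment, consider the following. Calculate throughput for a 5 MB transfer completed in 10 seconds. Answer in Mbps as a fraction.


Given: file = 5 MB, time = 10 s
File in Mb = 5 * 8 = 40 Mb
Throughput = 40 / 10 Mbps
Throughput = 4 Mbps

4


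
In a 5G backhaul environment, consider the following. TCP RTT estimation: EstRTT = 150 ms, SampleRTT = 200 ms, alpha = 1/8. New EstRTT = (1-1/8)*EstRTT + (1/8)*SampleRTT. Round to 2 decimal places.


Given: EstRTT = 150 ms, SampleRTT = 200 ms, alpha = 1/8
New EstRTT = (1 - alpha) * EstRTT + alpha * SampleRTT
(7/8) * 150 = 131.25
(1/8) * 200 = 25
New EstRTT = 131.25 + 25 = 156.25 ms -> 156.25 ms (2 dp)

156.25


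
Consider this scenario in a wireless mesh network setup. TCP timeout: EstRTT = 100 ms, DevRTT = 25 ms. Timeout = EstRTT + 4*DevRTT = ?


Given: EstRTT = 100 ms, DevRTT = 25 ms
Timeout = EstRTT + 4 * DevRTT
4 * DevRTT = 4 * 25 = 100
Timeout = 100 + 100 = 200 ms

200


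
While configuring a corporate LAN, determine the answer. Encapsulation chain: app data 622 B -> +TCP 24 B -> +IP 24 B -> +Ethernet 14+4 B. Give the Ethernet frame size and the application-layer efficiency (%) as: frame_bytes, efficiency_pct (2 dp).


TCP segment = 622 + 24 = 646 B
IP packet = 646 + 24 = 670 B
Ethernet frame = 670 + 14 + 4 = 688 B
Efficiency = app / frame = 622 / 688 = 0.904070 = 90.4070% -> 90.41% (2 dp)

688, 90.41


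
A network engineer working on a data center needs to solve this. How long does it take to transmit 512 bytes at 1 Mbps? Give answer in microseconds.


Given: packet = 512 bytes, bandwidth = 1 Mbps
Packet in bits = 512 * 8 = 4096 bits
Bandwidth = 1 * 10^6 = 1000000 bps
Time = 4096 / 1000000 seconds
Time in us = 4096 * 10^6 / 1000000 = 4096

4096


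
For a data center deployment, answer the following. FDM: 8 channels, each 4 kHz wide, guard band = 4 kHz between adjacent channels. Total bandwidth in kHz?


Given: 8 channels, 4 kHz each, guard = 4 kHz
Channel bandwidth = 8 * 4 = 32 kHz
Guard bands = 7 gaps * 4 kHz = 28 kHz
Total = 32 + 28 = 60 kHz

60


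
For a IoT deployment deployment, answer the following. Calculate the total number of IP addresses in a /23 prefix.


Given: CIDR prefix /23
Host bits = 32 - 23 = 9
Total addresses = 2^9 = 512

512


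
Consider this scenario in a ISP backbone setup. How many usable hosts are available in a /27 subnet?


Given: subnet mask /27
Host bits = 32 - 27 = 5
Total addresses = 2^5 = 32
Usable hosts = 32 - 2 (network + broadcast) = 30

30


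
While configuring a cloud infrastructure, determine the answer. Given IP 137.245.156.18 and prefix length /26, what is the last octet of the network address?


Given: IP = 137.245.156.18, prefix = /26
Subnet mask = 255.255.255.192
Last octet of IP: 18
Last octet of mask: 192
Network last octet = 18 AND 192 = 0

0


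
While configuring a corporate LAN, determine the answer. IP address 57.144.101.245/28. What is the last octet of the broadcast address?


Given: IP = 57.144.101.245, prefix = /28
Host bits = 32 - 28 = 4
Network last octet = 245 AND mask = 240
Host part size = 2^4 - 1 = 15
Broadcast last octet = 240 OR 15 = 255

255


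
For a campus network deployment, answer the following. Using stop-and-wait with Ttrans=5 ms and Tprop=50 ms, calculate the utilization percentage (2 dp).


Given: Ttrans = 5 ms, Tprop = 50 ms
RTT = 2 * Tprop = 2 * 50 = 100 ms
U = Ttrans / (Ttrans + RTT)
U = 5 / (5 + 100)
U = 5 / 105 = 0.047619
U% = 4.76%

4.76


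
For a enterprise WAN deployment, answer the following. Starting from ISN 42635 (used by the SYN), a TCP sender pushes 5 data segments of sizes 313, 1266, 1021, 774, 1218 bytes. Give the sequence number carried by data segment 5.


The SYN occupies sequence number ISN = 42635, so the first data byte is ISN + 1 = 42636.
SEQ of data segment i = (ISN + 1) + sum of payload sizes of segments 1..i-1.
Segment 1: SEQ = 42636, payload = 313 bytes
Segment 2: SEQ = 42949, payload = 1266 bytes
Segment 3: SEQ = 44215, payload = 1021 bytes
Segment 4: SEQ = 45236, payload = 774 bytes
Segment 5: SEQ = 46010, payload = 1218 bytes
SEQ of segment 5 = 42636 + 313 + 1266 + 1021 + 774 = 46010

46010


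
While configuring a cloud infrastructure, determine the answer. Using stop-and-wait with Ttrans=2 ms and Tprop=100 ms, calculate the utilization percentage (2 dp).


Given: Ttrans = 2 ms, Tprop = 100 ms
RTT = 2 * Tprop = 2 * 100 = 200 ms
U = Ttrans / (Ttrans + RTT)
U = 2 / (2 + 200)
U = 2 / 202 = 0.009901
U% = 0.99%

0.99


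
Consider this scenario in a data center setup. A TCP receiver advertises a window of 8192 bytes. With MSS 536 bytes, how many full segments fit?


Given: RWND = 8192 bytes, MSS = 536 bytes
Full segments = floor(RWND / MSS)
Full segments = floor(8192 / 536)
Full segments = floor(15.2836) = 15

15


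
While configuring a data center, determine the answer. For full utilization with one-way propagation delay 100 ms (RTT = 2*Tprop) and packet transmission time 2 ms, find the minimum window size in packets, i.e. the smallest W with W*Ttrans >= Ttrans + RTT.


Given: Ttrans = 2 ms, RTT = 200 ms (= 2 * Tprop, Tprop = 100 ms)
Time until first ACK returns = Ttrans + RTT = 2 + 200 = 202 ms
Need W * Ttrans >= Ttrans + RTT  ->  W >= (Ttrans + RTT) / Ttrans
(Ttrans + RTT) / Ttrans = 202 / 2 = 101
W_min = ceil(101) = 101

101


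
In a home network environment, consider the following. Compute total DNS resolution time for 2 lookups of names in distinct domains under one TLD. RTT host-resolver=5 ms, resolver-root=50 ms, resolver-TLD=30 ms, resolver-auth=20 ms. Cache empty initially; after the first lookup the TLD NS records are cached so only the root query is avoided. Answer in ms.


Lookup 1 (cold cache): local + root + TLD + auth = 5 + 50 + 30 + 20 = 105 ms
Lookups 2..2 (TLD NS cached -> skip root; new domain -> still ask TLD and auth): local + TLD + auth = 5 + 30 + 20 = 55 ms each
Remaining 1 lookups: 1 * 55 = 55 ms
Total = 105 + 55 = 160 ms

160


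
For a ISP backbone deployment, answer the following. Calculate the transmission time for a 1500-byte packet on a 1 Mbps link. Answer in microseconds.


Given: packet = 1500 bytes, bandwidth = 1 Mbps
Packet in bits = 1500 * 8 = 12000 bits
Bandwidth = 1 * 10^6 = 1000000 bps
Time = 12000 / 1000000 seconds
Time in us = 12000 * 10^6 / 1000000 = 12000

12000


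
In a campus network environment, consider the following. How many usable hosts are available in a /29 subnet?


Given: subnet mask /29
Host bits = 32 - 29 = 3
Total addresses = 2^3 = 8
Usable hosts = 8 - 2 (network + broadcast) = 6

6


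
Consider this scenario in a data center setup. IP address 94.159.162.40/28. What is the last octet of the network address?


Given: IP = 94.159.162.40, prefix = /28
Subnet mask = 255.255.255.240
Last octet of IP: 40
Last octet of mask: 240
Network last octet = 40 AND 240 = 32

32


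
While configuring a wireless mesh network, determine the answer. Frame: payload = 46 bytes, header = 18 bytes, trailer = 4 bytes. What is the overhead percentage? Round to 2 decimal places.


Given: payload = 46 B, header = 18 B, trailer = 4 B
Overhead bytes = header + trailer = 18 + 4 = 22
Total frame = payload + overhead = 46 + 22 = 68
Overhead % = 22 / 68 * 100 = 32.3529% -> 32.35% (2 dp)

32.35


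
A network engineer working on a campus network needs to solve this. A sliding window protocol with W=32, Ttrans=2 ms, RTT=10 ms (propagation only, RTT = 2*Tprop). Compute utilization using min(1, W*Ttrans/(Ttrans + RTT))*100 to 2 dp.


Given: W = 32, Ttrans = 2 ms, RTT = 10 ms (= 2 * Tprop, Tprop = 5 ms)
Cycle time = Ttrans + RTT = 2 + 10 = 12 ms (first packet sent until its ACK returns)
W * Ttrans = 32 * 2 = 64 ms of sending per cycle
W * Ttrans / (Ttrans + RTT) = 64 / 12 = 5.333333
U = min(1, 5.333333) = 1.000000
U% = 100.00%

100.00


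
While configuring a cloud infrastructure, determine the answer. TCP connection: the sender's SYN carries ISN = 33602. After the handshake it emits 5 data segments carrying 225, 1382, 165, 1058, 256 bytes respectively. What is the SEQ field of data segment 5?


The SYN occupies sequence number ISN = 33602, so the first data byte is ISN + 1 = 33603.
SEQ of data segment i = (ISN + 1) + sum of payload sizes of segments 1..i-1.
Segment 1: SEQ = 33603, payload = 225 bytes
Segment 2: SEQ = 33828, payload = 1382 bytes
Segment 3: SEQ = 35210, payload = 165 bytes
Segment 4: SEQ = 35375, payload = 1058 bytes
Segment 5: SEQ = 36433, payload = 256 bytes
SEQ of segment 5 = 33603 + 225 + 1382 + 165 + 1058 = 36433

36433


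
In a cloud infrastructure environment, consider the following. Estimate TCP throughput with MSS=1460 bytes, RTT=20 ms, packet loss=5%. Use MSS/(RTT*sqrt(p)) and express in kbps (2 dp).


Given: MSS = 1460 bytes, RTT = 20 ms, loss = 5%
RTT in seconds = 20 / 1000 = 0.02
Loss rate = 5% = 0.05
sqrt(loss) = sqrt(0.05) = 0.223606797750
Throughput (bytes/s) = 1460 / (0.02 * 0.223606797750) = 326465.9247
Throughput (kbps) = 326465.9247 * 8 / 1000 = 2611.727398 -> 2611.73 kbps (2 dp)

2611.73


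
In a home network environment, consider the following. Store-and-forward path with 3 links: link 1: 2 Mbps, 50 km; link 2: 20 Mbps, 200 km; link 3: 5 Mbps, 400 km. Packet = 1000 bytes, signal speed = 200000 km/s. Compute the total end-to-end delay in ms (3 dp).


Packet = 1000 bytes = 8000 bits. Store-and-forward: sum (t_trans + t_prop) per link.
Link 1: t_trans = 8000/(2*10^6) s = 4.0000 ms; t_prop = 50/200000 s = 0.2500 ms; subtotal = 4.2500 ms
Link 2: t_trans = 8000/(20*10^6) s = 0.4000 ms; t_prop = 200/200000 s = 1.0000 ms; subtotal = 1.4000 ms
Link 3: t_trans = 8000/(5*10^6) s = 1.6000 ms; t_prop = 400/200000 s = 2.0000 ms; subtotal = 3.6000 ms
End-to-end = 4.2500 + 1.4000 + 3.6000 = 9.2500 ms -> 9.250 ms (3 dp)

9.250


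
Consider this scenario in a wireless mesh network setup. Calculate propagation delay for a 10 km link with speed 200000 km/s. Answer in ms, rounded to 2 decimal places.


Given: distance = 10 km, speed = 200000 km/s
Delay = distance / speed = 10 / 200000 seconds
Delay in ms = 10 * 1000 / 200000
Delay = 0.0500 ms
Rounded to 2 dp = 0.05 ms

0.05


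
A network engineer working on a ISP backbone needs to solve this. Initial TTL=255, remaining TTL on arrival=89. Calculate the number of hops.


Given: initial TTL = 255, received TTL = 89
Hops = initial TTL - received TTL
Hops = 255 - 89 = 166

166


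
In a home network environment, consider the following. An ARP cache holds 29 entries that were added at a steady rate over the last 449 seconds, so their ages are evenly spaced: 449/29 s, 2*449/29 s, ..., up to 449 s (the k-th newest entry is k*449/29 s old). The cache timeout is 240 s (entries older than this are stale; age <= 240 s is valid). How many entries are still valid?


Ages are k * 449/29 s for k = 1..29 (spacing = 15.4828 s).
Entry k is valid iff k * 449/29 <= 240 iff k <= 29 * 240 / 449 = 15.5011
n_valid = floor(15.5011) = 15
(n_stale = 29 - 15 = 14)

15


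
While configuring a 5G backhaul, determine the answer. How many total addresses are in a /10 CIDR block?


Given: CIDR prefix /10
Host bits = 32 - 10 = 22
Total addresses = 2^22 = 4194304

4194304


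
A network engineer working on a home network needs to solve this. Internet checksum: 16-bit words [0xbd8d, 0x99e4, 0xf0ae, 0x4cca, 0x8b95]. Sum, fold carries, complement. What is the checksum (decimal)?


Given words: [0xbd8d, 0x99e4, 0xf0ae, 0x4cca, 0x8b95]
Step 1: Sum all words
Raw sum = 48525 + 39396 + 61614 + 19658 + 35733 = 204926
Step 2: Fold carry: (8318 + 3) = 8321
One's complement = ~8321 & 0xFFFF = 57214

57214


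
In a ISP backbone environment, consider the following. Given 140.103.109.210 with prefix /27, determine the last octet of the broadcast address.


Given: IP = 140.103.109.210, prefix = /27
Host bits = 32 - 27 = 5
Network last octet = 210 AND mask = 192
Host part size = 2^5 - 1 = 31
Broadcast last octet = 192 OR 31 = 223

223


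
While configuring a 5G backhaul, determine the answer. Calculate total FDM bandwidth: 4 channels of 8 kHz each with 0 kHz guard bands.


Given: 4 channels, 8 kHz each, guard = 0 kHz
Channel bandwidth = 4 * 8 = 32 kHz
Guard bands = 3 gaps * 0 kHz = 0 kHz
Total = 32 + 0 = 32 kHz

32


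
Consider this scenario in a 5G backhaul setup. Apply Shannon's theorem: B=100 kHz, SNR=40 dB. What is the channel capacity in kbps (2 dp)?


Given: B = 100 kHz, SNR = 40 dB
SNR linear = 10^(40/10) = 10000
1 + SNR = 10001
log2(10001) = 13.2878566418
C = 100 * 1000 * 13.2878566418 = 1328785.6642 bps
C = 1328.785664 kbps -> 1328.79 kbps (2 dp)

1328.79


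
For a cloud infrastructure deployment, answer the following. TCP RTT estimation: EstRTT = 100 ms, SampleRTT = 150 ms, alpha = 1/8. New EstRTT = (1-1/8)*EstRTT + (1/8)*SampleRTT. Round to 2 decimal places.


Given: EstRTT = 100 ms, SampleRTT = 150 ms, alpha = 1/8
New EstRTT = (1 - alpha) * EstRTT + alpha * SampleRTT
(7/8) * 100 = 87.5
(1/8) * 150 = 18.75
New EstRTT = 87.5 + 18.75 = 106.25 ms -> 106.25 ms (2 dp)

106.25


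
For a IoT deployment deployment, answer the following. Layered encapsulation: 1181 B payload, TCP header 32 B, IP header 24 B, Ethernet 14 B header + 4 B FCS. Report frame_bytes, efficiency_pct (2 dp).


TCP segment = 1181 + 32 = 1213 B
IP packet = 1213 + 24 = 1237 B
Ethernet frame = 1237 + 14 + 4 = 1255 B
Efficiency = app / frame = 1181 / 1255 = 0.941036 = 94.1036% -> 94.10% (2 dp)

1255, 94.10


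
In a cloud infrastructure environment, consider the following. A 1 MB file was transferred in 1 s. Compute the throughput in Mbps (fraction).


Given: file = 1 MB, time = 1 s
File in Mb = 1 * 8 = 8 Mb
Throughput = 8 / 1 Mbps
Throughput = 8 Mbps

8


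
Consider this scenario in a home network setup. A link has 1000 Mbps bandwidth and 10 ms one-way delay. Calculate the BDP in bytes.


Given: bandwidth = 1000 Mbps, delay = 10 ms
BDP in bits = 1000 * 10^6 * 10 / 1000
BDP in bits = 10000000
BDP in bytes = 10000000 / 8 = 1250000

1250000


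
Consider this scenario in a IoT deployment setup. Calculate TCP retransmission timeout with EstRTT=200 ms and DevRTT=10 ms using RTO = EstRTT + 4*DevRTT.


Given: EstRTT = 200 ms, DevRTT = 10 ms
Timeout = EstRTT + 4 * DevRTT
4 * DevRTT = 4 * 10 = 40
Timeout = 200 + 40 = 240 ms

240


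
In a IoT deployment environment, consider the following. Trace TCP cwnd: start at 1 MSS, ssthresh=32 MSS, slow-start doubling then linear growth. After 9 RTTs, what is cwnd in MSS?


RTT 0: cwnd = 1 MSS (initial)
RTT 1: cwnd = 2 MSS (slow start, doubled)
RTT 2: cwnd = 4 MSS (slow start, doubled)
RTT 3: cwnd = 8 MSS (slow start, doubled)
RTT 4: cwnd = 16 MSS (slow start, doubled)
RTT 5: cwnd = 32 MSS (slow start, doubled)
RTT 6: cwnd = 33 MSS (congestion avoidance, +1)
RTT 7: cwnd = 34 MSS (congestion avoidance, +1)
RTT 8: cwnd = 35 MSS (congestion avoidance, +1)
RTT 9: cwnd = 36 MSS (congestion avoidance, +1)

36


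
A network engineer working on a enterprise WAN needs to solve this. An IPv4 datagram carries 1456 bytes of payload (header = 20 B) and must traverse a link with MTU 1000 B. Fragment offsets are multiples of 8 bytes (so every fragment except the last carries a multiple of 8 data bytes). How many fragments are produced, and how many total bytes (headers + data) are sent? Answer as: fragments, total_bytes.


Max data per non-final fragment = floor((MTU - header)/8)*8 = floor((1000 - 20)/8)*8 = floor(980/8)*8 = 976 B
Final fragment needs no 8-byte alignment: it can carry up to MTU - header = 980 B
Non-final fragments needed = ceil((payload - 980) / 976) = ceil(476/976) = ceil(0.4877) = 1
Number of fragments = 1 + 1 = 2
Fragment sizes (data): 1 * 976 B + 480 B (last, 480 <= 980 OK)
Total bytes sent = payload + n_frags * header = 1456 + 2*20 = 1456 + 40 = 1496 B

2, 1496


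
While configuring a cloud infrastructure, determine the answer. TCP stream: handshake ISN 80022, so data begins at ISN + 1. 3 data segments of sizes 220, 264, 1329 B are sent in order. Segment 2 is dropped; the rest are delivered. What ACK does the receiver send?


SYN uses sequence number 80022; first data byte = ISN + 1 = 80023.
Segment 1: SEQ = 80023, len = 220 B, covers [80023, 80242]
Segment 2: SEQ = 80243, len = 264 B, covers [80243, 80506] [LOST]
Segment 3: SEQ = 80507, len = 1329 B, covers [80507, 81835]
In-order data received: bytes [80023, 80242] (segments 1..1).
Segment 2 missing -> gap begins at byte 80243; later segments buffered out of order.
Cumulative ACK = next expected in-order byte = 80023 + 220 = 80243

80243


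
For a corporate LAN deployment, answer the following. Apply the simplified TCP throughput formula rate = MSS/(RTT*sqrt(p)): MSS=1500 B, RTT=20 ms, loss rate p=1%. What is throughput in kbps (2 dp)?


Given: MSS = 1500 bytes, RTT = 20 ms, loss = 1%
RTT in seconds = 20 / 1000 = 0.02
Loss rate = 1% = 0.01
sqrt(loss) = sqrt(0.01) = 0.1
Throughput (bytes/s) = 1500 / (0.02 * 0.1) = 750000.0000
Throughput (kbps) = 750000.0000 * 8 / 1000 = 6000.000000 -> 6000.00 kbps (2 dp)

6000.00


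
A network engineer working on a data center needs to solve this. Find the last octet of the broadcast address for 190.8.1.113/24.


Given: IP = 190.8.1.113, prefix = /24
Host bits = 32 - 24 = 8
Network last octet = 113 AND mask = 0
Host part size = 2^8 - 1 = 255
Broadcast last octet = 0 OR 255 = 255

255


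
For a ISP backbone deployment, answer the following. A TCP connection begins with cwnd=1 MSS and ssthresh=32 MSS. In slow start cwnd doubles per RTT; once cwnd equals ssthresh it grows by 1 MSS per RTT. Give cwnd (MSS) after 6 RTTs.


RTT 0: cwnd = 1 MSS (initial)
RTT 1: cwnd = 2 MSS (slow start, doubled)
RTT 2: cwnd = 4 MSS (slow start, doubled)
RTT 3: cwnd = 8 MSS (slow start, doubled)
RTT 4: cwnd = 16 MSS (slow start, doubled)
RTT 5: cwnd = 32 MSS (slow start, doubled)
RTT 6: cwnd = 33 MSS (congestion avoidance, +1)

33


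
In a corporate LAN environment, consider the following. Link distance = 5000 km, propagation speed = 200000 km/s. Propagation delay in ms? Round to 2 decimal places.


Given: distance = 5000 km, speed = 200000 km/s
Delay = distance / speed = 5000 / 200000 seconds
Delay in ms = 5000 * 1000 / 200000
Delay = 25.0000 ms
Rounded to 2 dp = 25.00 ms

25.00


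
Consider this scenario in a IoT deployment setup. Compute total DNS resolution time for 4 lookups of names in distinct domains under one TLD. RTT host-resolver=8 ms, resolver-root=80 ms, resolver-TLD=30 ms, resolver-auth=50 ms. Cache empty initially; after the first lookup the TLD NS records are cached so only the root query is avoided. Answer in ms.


Lookup 1 (cold cache): local + root + TLD + auth = 8 + 80 + 30 + 50 = 168 ms
Lookups 2..4 (TLD NS cached -> skip root; new domain -> still ask TLD and auth): local + TLD + auth = 8 + 30 + 50 = 88 ms each
Remaining 3 lookups: 3 * 88 = 264 ms
Total = 168 + 264 = 432 ms

432


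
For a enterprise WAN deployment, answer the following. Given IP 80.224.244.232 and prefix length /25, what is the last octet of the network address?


Given: IP = 80.224.244.232, prefix = /25
Subnet mask = 255.255.255.128
Last octet of IP: 232
Last octet of mask: 128
Network last octet = 232 AND 128 = 128

128


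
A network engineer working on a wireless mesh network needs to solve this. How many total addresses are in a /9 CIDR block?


Given: CIDR prefix /9
Host bits = 32 - 9 = 23
Total addresses = 2^23 = 8388608

8388608


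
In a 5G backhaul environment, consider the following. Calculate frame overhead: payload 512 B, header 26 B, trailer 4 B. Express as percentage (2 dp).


Given: payload = 512 B, header = 26 B, trailer = 4 B
Overhead bytes = header + trailer = 26 + 4 = 30
Total frame = payload + overhead = 512 + 30 = 542
Overhead % = 30 / 542 * 100 = 5.5351% -> 5.54% (2 dp)

5.54


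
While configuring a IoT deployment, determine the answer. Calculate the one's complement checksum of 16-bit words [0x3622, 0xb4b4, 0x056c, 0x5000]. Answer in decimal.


Given words: [0x3622, 0xb4b4, 0x056c, 0x5000]
Step 1: Sum all words
Raw sum = 13858 + 46260 + 1388 + 20480 = 81986
Step 2: Fold carry: (16450 + 1) = 16451
One's complement = ~16451 & 0xFFFF = 49084

49084


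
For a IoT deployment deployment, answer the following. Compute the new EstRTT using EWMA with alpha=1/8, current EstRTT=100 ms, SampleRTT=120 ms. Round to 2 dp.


Given: EstRTT = 100 ms, SampleRTT = 120 ms, alpha = 1/8
New EstRTT = (1 - alpha) * EstRTT + alpha * SampleRTT
(7/8) * 100 = 87.5
(1/8) * 120 = 15
New EstRTT = 87.5 + 15 = 102.5 ms -> 102.50 ms (2 dp)

102.50


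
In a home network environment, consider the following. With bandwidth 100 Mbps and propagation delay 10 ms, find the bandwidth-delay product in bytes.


Given: bandwidth = 100 Mbps, delay = 10 ms
BDP in bits = 100 * 10^6 * 10 / 1000
BDP in bits = 1000000
BDP in bytes = 1000000 / 8 = 125000

125000


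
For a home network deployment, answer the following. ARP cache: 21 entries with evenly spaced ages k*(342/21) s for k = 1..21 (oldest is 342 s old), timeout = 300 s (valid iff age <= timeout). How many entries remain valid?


Ages are k * 342/21 s for k = 1..21 (spacing = 16.2857 s).
Entry k is valid iff k * 342/21 <= 300 iff k <= 21 * 300 / 342 = 18.4211
n_valid = floor(18.4211) = 18
(n_stale = 21 - 18 = 3)

18


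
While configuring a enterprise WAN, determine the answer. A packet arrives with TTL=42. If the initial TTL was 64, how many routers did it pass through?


Given: initial TTL = 64, received TTL = 42
Hops = initial TTL - received TTL
Hops = 64 - 42 = 22

22


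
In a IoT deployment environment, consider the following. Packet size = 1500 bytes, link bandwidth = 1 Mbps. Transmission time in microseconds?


Given: packet = 1500 bytes, bandwidth = 1 Mbps
Packet in bits = 1500 * 8 = 12000 bits
Bandwidth = 1 * 10^6 = 1000000 bps
Time = 12000 / 1000000 seconds
Time in us = 12000 * 10^6 / 1000000 = 12000

12000


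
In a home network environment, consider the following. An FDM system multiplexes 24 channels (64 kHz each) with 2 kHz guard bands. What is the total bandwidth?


Given: 24 channels, 64 kHz each, guard = 2 kHz
Channel bandwidth = 24 * 64 = 1536 kHz
Guard bands = 23 gaps * 2 kHz = 46 kHz
Total = 1536 + 46 = 1582 kHz

1582


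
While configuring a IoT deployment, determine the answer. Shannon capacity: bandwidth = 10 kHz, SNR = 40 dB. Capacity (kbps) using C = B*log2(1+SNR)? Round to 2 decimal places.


Given: B = 10 kHz, SNR = 40 dB
SNR linear = 10^(40/10) = 10000
1 + SNR = 10001
log2(10001) = 13.2878566418
C = 10 * 1000 * 13.2878566418 = 132878.5664 bps
C = 132.878566 kbps -> 132.88 kbps (2 dp)

132.88


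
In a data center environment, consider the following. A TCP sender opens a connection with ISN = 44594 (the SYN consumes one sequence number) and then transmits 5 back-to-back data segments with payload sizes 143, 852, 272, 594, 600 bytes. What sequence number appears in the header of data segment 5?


The SYN occupies sequence number ISN = 44594, so the first data byte is ISN + 1 = 44595.
SEQ of data segment i = (ISN + 1) + sum of payload sizes of segments 1..i-1.
Segment 1: SEQ = 44595, payload = 143 bytes
Segment 2: SEQ = 44738, payload = 852 bytes
Segment 3: SEQ = 45590, payload = 272 bytes
Segment 4: SEQ = 45862, payload = 594 bytes
Segment 5: SEQ = 46456, payload = 600 bytes
SEQ of segment 5 = 44595 + 143 + 852 + 272 + 594 = 46456

46456


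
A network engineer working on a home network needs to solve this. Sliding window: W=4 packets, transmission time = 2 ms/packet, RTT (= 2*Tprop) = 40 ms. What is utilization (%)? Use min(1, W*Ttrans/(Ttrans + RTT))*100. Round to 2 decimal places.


Given: W = 4, Ttrans = 2 ms, RTT = 40 ms (= 2 * Tprop, Tprop = 20 ms)
Cycle time = Ttrans + RTT = 2 + 40 = 42 ms (first packet sent until its ACK returns)
W * Ttrans = 4 * 2 = 8 ms of sending per cycle
W * Ttrans / (Ttrans + RTT) = 8 / 42 = 0.190476
U = min(1, 0.190476) = 0.190476
U% = 19.05%

19.05


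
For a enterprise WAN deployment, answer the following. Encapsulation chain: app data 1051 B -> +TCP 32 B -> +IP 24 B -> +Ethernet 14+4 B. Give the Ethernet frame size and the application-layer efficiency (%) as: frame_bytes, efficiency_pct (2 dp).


TCP segment = 1051 + 32 = 1083 B
IP packet = 1083 + 24 = 1107 B
Ethernet frame = 1107 + 14 + 4 = 1125 B
Efficiency = app / frame = 1051 / 1125 = 0.934222 = 93.4222% -> 93.42% (2 dp)

1125, 93.42


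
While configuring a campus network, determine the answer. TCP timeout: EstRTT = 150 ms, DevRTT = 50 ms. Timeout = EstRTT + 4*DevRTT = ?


Given: EstRTT = 150 ms, DevRTT = 50 ms
Timeout = EstRTT + 4 * DevRTT
4 * DevRTT = 4 * 50 = 200
Timeout = 150 + 200 = 350 ms

350


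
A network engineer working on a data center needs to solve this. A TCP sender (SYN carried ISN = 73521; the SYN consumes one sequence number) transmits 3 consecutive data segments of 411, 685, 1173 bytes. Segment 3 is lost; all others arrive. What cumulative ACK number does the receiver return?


SYN uses sequence number 73521; first data byte = ISN + 1 = 73522.
Segment 1: SEQ = 73522, len = 411 B, covers [73522, 73932]
Segment 2: SEQ = 73933, len = 685 B, covers [73933, 74617]
Segment 3: SEQ = 74618, len = 1173 B, covers [74618, 75790] [LOST]
In-order data received: bytes [73522, 74617] (segments 1..2).
Segment 3 missing -> gap begins at byte 74618.
Cumulative ACK = next expected in-order byte = 73522 + 411 + 685 = 74618

74618


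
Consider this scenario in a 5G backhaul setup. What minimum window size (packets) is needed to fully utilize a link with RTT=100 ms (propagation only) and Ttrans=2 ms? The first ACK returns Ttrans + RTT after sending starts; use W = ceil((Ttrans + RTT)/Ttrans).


Given: Ttrans = 2 ms, RTT = 100 ms (= 2 * Tprop, Tprop = 50 ms)
Time until first ACK returns = Ttrans + RTT = 2 + 100 = 102 ms
Need W * Ttrans >= Ttrans + RTT  ->  W >= (Ttrans + RTT) / Ttrans
(Ttrans + RTT) / Ttrans = 102 / 2 = 51
W_min = ceil(51) = 51

51


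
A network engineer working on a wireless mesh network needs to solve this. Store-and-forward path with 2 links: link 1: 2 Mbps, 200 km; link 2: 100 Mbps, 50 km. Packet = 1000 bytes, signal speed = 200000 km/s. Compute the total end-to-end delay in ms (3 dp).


Packet = 1000 bytes = 8000 bits. Store-and-forward: sum (t_trans + t_prop) per link.
Link 1: t_trans = 8000/(2*10^6) s = 4.0000 ms; t_prop = 200/200000 s = 1.0000 ms; subtotal = 5.0000 ms
Link 2: t_trans = 8000/(100*10^6) s = 0.0800 ms; t_prop = 50/200000 s = 0.2500 ms; subtotal = 0.3300 ms
End-to-end = 5.0000 + 0.3300 = 5.3300 ms -> 5.330 ms (3 dp)

5.330
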